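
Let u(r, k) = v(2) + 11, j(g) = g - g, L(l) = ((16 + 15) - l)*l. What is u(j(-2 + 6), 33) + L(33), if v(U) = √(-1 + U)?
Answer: -54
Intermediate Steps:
L(l) = l*(31 - l) (L(l) = (31 - l)*l = l*(31 - l))
j(g) = 0
u(r, k) = 12 (u(r, k) = √(-1 + 2) + 11 = √1 + 11 = 1 + 11 = 12)
u(j(-2 + 6), 33) + L(33) = 12 + 33*(31 - 1*33) = 12 + 33*(31 - 33) = 12 + 33*(-2) = 12 - 66 = -54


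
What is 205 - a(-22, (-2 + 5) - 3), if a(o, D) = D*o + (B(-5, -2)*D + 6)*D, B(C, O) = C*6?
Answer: 205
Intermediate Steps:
B(C, O) = 6*C
a(o, D) = D*o + D*(6 - 30*D) (a(o, D) = D*o + ((6*(-5))*D + 6)*D = D*o + (-30*D + 6)*D = D*o + (6 - 30*D)*D = D*o + D*(6 - 30*D))
205 - a(-22, (-2 + 5) - 3) = 205 - ((-2 + 5) - 3)*(6 - 22 - 30*((-2 + 5) - 3)) = 205 - (3 - 3)*(6 - 22 - 30*(3 - 3)) = 205 - 0*(6 - 22 - 30*0) = 205 - 0*(6 - 22 + 0) = 205 - 0*(-16) = 205 - 1*0 = 205 + 0 = 205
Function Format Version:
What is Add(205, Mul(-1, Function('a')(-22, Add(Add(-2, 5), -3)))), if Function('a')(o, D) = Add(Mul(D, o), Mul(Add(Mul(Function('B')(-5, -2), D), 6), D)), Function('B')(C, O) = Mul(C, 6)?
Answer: 205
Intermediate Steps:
Function('B')(C, O) = Mul(6, C)
Function('a')(o, D) = Add(Mul(D, o), Mul(D, Add(6, Mul(-30, D)))) (Function('a')(o, D) = Add(Mul(D, o), Mul(Add(Mul(Mul(6, -5), D), 6), D)) = Add(Mul(D, o), Mul(Add(Mul(-30, D), 6), D)) = Add(Mul(D, o), Mul(Add(6, Mul(-30, D)), D)) = Add(Mul(D, o), Mul(D, Add(6, Mul(-30, D)))))
Add(205, Mul(-1, Function('a')(-22, Add(Add(-2, 5), -3)))) = Add(205, Mul(-1, Mul(Add(Add(-2, 5), -3), Add(6, -22, Mul(-30, Add(Add(-2, 5), -3)))))) = Add(205, Mul(-1, Mul(Add(3, -3), Add(6, -22, Mul(-30, Add(3, -3)))))) = Add(205, Mul(-1, Mul(0, Add(6, -22, Mul(-30, 0))))) = Add(205, Mul(-1, Mul(0, Add(6, -22, 0)))) = Add(205, Mul(-1, Mul(0, -16))) = Add(205, Mul(-1, 0)) = Add(205, 0) = 205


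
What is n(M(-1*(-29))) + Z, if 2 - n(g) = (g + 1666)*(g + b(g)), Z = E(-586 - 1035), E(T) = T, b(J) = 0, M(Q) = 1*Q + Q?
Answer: -101611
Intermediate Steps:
M(Q) = 2*Q (M(Q) = Q + Q = 2*Q)
Z = -1621 (Z = -586 - 1035 = -1621)
n(g) = 2 - g*(1666 + g) (n(g) = 2 - (g + 1666)*(g + 0) = 2 - (1666 + g)*g = 2 - g*(1666 + g))
n(M(-1*(-29))) + Z = (2 - (2*(-1*(-29)))² - 3332*(-1*(-29))) - 1621 = (2 - (2*29)² - 3332*29) - 1621 = (2 - 1*58² - 1666*58) - 1621 = (2 - 1*3364 - 96628) - 1621 = (2 - 3364 - 96628) - 1621 = -99990 - 1621 = -101611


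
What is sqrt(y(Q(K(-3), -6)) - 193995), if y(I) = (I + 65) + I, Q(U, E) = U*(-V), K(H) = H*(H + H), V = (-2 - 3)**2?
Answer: I*sqrt(194830) ≈ 441.4*I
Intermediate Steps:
V = 25 (V = (-5)**2 = 25)
K(H) = 2*H**2 (K(H) = H*(2*H) = 2*H**2)
Q(U, E) = -25*U (Q(U, E) = U*(-1*25) = U*(-25) = -25*U)
y(I) = 65 + 2*I (y(I) = (65 + I) + I = 65 + 2*I)
sqrt(y(Q(K(-3), -6)) - 193995) = sqrt((65 + 2*(-50*(-3)**2)) - 193995) = sqrt((65 + 2*(-50*9)) - 193995) = sqrt((65 + 2*(-25*18)) - 193995) = sqrt((65 + 2*(-450)) - 193995) = sqrt((65 - 900) - 193995) = sqrt(-835 - 193995) = sqrt(-194830) = I*sqrt(194830)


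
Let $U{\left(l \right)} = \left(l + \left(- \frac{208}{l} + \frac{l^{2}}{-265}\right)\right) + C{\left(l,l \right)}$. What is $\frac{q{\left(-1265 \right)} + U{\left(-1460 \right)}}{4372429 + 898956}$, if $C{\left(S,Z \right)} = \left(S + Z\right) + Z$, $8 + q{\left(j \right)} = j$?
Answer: $- \frac{293205029}{101974942825} \approx -0.0028753$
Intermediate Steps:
$q{\left(j \right)} = -8 + j$
$C{\left(S,Z \right)} = S + 2 Z$
$U{\left(l \right)} = - \frac{208}{l} + 4 l - \frac{l^{2}}{265}$ ($U{\left(l \right)} = \left(l + \left(- \frac{208}{l} + \frac{l^{2}}{-265}\right)\right) + \left(l + 2 l\right) = \left(l + \left(- \frac{208}{l} + l^{2} \left(- \frac{1}{265}\right)\right)\right) + 3 l = \left(l - \left(\frac{208}{l} + \frac{l^{2}}{265}\right)\right) + 3 l = \left(l - \frac{208}{l} - \frac{l^{2}}{265}\right) + 3 l = - \frac{208}{l} + 4 l - \frac{l^{2}}{265}$)
$\frac{q{\left(-1265 \right)} + U{\left(-1460 \right)}}{4372429 + 898956} = \frac{\left(-8 - 1265\right) + \frac{-55120 + \left(-1460\right)^{2} \left(1060 - -1460\right)}{265 \left(-1460\right)}}{4372429 + 898956} = \frac{-1273 + \frac{1}{265} \left(- \frac{1}{1460}\right) \left(-55120 + 2131600 \left(1060 + 1460\right)\right)}{5271385} = \left(-1273 + \frac{1}{265} \left(- \frac{1}{1460}\right) \left(-55120 + 2131600 \cdot 2520\right)\right) \frac{1}{5271385} = \left(-1273 + \frac{1}{265} \left(- \frac{1}{1460}\right) \left(-55120 + 5371632000\right)\right) \frac{1}{5271385} = \left(-1273 + \frac{1}{265} \left(- \frac{1}{1460}\right) 5371576880\right) \frac{1}{5271385} = \left(-1273 - \frac{268578844}{19345}\right) \frac{1}{5271385} = \left(- \frac{293205029}{19345}\right) \frac{1}{5271385} = - \frac{293205029}{101974942825}$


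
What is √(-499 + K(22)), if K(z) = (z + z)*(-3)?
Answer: I*√631 ≈ 25.12*I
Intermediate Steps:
K(z) = -6*z (K(z) = (2*z)*(-3) = -6*z)
√(-499 + K(22)) = √(-499 - 6*22) = √(-499 - 132) = √(-631) = I*√631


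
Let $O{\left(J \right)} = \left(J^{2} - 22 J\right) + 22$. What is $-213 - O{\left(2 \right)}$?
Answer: $-195$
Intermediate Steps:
$O{\left(J \right)} = 22 + J^{2} - 22 J$
$-213 - O{\left(2 \right)} = -213 - \left(22 + 2^{2} - 44\right) = -213 - \left(22 + 4 - 44\right) = -213 - -18 = -213 + 18 = -195$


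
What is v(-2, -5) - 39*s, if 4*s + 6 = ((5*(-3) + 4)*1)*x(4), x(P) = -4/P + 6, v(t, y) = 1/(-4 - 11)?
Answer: 35681/60 ≈ 594.68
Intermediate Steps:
v(t, y) = -1/15 (v(t, y) = 1/(-15) = -1/15)
x(P) = 6 - 4/P
s = -61/4 (s = -3/2 + (((5*(-3) + 4)*1)*(6 - 4/4))/4 = -3/2 + (((-15 + 4)*1)*(6 - 4*¼))/4 = -3/2 + ((-11*1)*(6 - 1))/4 = -3/2 + (-11*5)/4 = -3/2 + (¼)*(-55) = -3/2 - 55/4 = -61/4 ≈ -15.250)
v(-2, -5) - 39*s = -1/15 - 39*(-61/4) = -1/15 + 2379/4 = 35681/60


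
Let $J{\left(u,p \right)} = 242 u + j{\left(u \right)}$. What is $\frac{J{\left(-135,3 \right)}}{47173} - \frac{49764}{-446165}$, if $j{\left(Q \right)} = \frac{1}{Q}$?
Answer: $- \frac{11385338291}{19595428335} \approx -0.58102$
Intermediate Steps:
$J{\left(u,p \right)} = \frac{1}{u} + 242 u$ ($J{\left(u,p \right)} = 242 u + \frac{1}{u} = \frac{1}{u} + 242 u$)
$\frac{J{\left(-135,3 \right)}}{47173} - \frac{49764}{-446165} = \frac{\frac{1}{-135} + 242 \left(-135\right)}{47173} - \frac{49764}{-446165} = \left(- \frac{1}{135} - 32670\right) \frac{1}{47173} - - \frac{1716}{15385} = \left(- \frac{4410451}{135}\right) \frac{1}{47173} + \frac{1716}{15385} = - \frac{4410451}{6368355} + \frac{1716}{15385} = - \frac{11385338291}{19595428335}$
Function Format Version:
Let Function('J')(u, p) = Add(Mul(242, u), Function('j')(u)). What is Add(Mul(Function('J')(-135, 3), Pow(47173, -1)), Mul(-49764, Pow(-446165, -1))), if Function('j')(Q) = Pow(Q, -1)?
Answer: Rational(-11385338291, 19595428335) ≈ -0.58102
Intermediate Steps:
Function('J')(u, p) = Add(Pow(u, -1), Mul(242, u)) (Function('J')(u, p) = Add(Mul(242, u), Pow(u, -1)) = Add(Pow(u, -1), Mul(242, u)))
Add(Mul(Function('J')(-135, 3), Pow(47173, -1)), Mul(-49764, Pow(-446165, -1))) = Add(Mul(Add(Pow(-135, -1), Mul(242, -135)), Pow(47173, -1)), Mul(-49764, Pow(-446165, -1))) = Add(Mul(Add(Rational(-1, 135), -32670), Rational(1, 47173)), Mul(-49764, Rational(-1, 446165))) = Add(Mul(Rational(-4410451, 135), Rational(1, 47173)), Rational(1716, 15385)) = Add(Rational(-4410451, 6368355), Rational(1716, 15385)) = Rational(-11385338291, 19595428335)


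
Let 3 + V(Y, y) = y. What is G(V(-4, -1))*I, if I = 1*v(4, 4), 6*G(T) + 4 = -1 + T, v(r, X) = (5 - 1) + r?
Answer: -12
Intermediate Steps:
V(Y, y) = -3 + y
v(r, X) = 4 + r
G(T) = -⅚ + T/6 (G(T) = -⅔ + (-1 + T)/6 = -⅔ + (-⅙ + T/6) = -⅚ + T/6)
I = 8 (I = 1*(4 + 4) = 1*8 = 8)
G(V(-4, -1))*I = (-⅚ + (-3 - 1)/6)*8 = (-⅚ + (⅙)*(-4))*8 = (-⅚ - ⅔)*8 = -3/2*8 = -12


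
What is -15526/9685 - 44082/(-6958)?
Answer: 159452131/33694115 ≈ 4.7323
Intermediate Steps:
-15526/9685 - 44082/(-6958) = -15526*1/9685 - 44082*(-1/6958) = -15526/9685 + 22041/3479 = 159452131/33694115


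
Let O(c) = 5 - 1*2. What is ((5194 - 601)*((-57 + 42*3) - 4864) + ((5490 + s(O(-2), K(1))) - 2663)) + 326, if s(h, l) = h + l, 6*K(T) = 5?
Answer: -132121669/6 ≈ -2.2020e+7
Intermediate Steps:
O(c) = 3 (O(c) = 5 - 2 = 3)
K(T) = 5/6 (K(T) = (1/6)*5 = 5/6)
((5194 - 601)*((-57 + 42*3) - 4864) + ((5490 + s(O(-2), K(1))) - 2663)) + 326 = ((5194 - 601)*((-57 + 42*3) - 4864) + ((5490 + (3 + 5/6)) - 2663)) + 326 = (4593*((-57 + 126) - 4864) + ((5490 + 23/6) - 2663)) + 326 = (4593*(69 - 4864) + (32963/6 - 2663)) + 326 = (4593*(-4795) + 16985/6) + 326 = (-22023435 + 16985/6) + 326 = -132123625/6 + 326 = -132121669/6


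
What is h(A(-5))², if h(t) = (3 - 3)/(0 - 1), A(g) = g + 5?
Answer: 0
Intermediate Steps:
A(g) = 5 + g
h(t) = 0 (h(t) = 0/(-1) = 0*(-1) = 0)
h(A(-5))² = 0² = 0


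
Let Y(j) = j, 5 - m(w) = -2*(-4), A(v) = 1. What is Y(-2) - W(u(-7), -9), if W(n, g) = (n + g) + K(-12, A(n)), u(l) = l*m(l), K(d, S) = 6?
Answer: -20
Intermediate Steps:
m(w) = -3 (m(w) = 5 - (-2)*(-4) = 5 - 1*8 = 5 - 8 = -3)
u(l) = -3*l (u(l) = l*(-3) = -3*l)
W(n, g) = 6 + g + n (W(n, g) = (n + g) + 6 = (g + n) + 6 = 6 + g + n)
Y(-2) - W(u(-7), -9) = -2 - (6 - 9 - 3*(-7)) = -2 - (6 - 9 + 21) = -2 - 1*18 = -2 - 18 = -20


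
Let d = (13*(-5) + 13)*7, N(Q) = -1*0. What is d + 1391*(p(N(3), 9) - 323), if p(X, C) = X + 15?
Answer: -428792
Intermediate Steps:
N(Q) = 0
d = -364 (d = (-65 + 13)*7 = -52*7 = -364)
p(X, C) = 15 + X
d + 1391*(p(N(3), 9) - 323) = -364 + 1391*((15 + 0) - 323) = -364 + 1391*(15 - 323) = -364 + 1391*(-308) = -364 - 428428 = -428792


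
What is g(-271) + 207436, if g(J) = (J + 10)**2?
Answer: 275557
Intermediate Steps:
g(J) = (10 + J)**2
g(-271) + 207436 = (10 - 271)**2 + 207436 = (-261)**2 + 207436 = 68121 + 207436 = 275557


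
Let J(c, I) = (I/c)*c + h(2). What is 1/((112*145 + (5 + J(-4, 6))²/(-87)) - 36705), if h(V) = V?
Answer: -87/1780624 ≈ -4.8859e-5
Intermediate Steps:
J(c, I) = 2 + I (J(c, I) = (I/c)*c + 2 = I + 2 = 2 + I)
1/((112*145 + (5 + J(-4, 6))²/(-87)) - 36705) = 1/((112*145 + (5 + (2 + 6))²/(-87)) - 36705) = 1/((16240 + (5 + 8)²*(-1/87)) - 36705) = 1/((16240 + 13²*(-1/87)) - 36705) = 1/((16240 + 169*(-1/87)) - 36705) = 1/((16240 - 169/87) - 36705) = 1/(1412711/87 - 36705) = 1/(-1780624/87) = -87/1780624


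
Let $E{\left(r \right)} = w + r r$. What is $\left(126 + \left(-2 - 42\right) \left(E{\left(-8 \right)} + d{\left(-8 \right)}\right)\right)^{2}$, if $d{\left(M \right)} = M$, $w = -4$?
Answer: $4674244$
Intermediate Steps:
$E{\left(r \right)} = -4 + r^{2}$ ($E{\left(r \right)} = -4 + r r = -4 + r^{2}$)
$\left(126 + \left(-2 - 42\right) \left(E{\left(-8 \right)} + d{\left(-8 \right)}\right)\right)^{2} = \left(126 + \left(-2 - 42\right) \left(\left(-4 + \left(-8\right)^{2}\right) - 8\right)\right)^{2} = \left(126 - 44 \left(\left(-4 + 64\right) - 8\right)\right)^{2} = \left(126 - 44 \left(60 - 8\right)\right)^{2} = \left(126 - 2288\right)^{2} = \left(-2162\right)^{2} = 4674244$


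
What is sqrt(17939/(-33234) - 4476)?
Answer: I*sqrt(4944332616582)/33234 ≈ 66.907*I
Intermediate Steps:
sqrt(17939/(-33234) - 4476) = sqrt(17939*(-1/33234) - 4476) = sqrt(-17939/33234 - 4476) = sqrt(-148773323/33234) = I*sqrt(4944332616582)/33234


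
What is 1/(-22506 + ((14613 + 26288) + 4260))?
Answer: 1/22655 ≈ 4.4140e-5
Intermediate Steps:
1/(-22506 + ((14613 + 26288) + 4260)) = 1/(-22506 + (40901 + 4260)) = 1/(-22506 + 45161) = 1/22655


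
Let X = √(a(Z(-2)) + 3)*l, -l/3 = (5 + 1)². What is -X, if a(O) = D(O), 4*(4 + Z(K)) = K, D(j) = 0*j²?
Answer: 108*√3 ≈ 187.06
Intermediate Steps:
D(j) = 0
Z(K) = -4 + K/4
a(O) = 0
l = -108 (l = -3*(5 + 1)² = -3*6² = -3*36 = -108)
X = -108*√3 (X = √(0 + 3)*(-108) = √3*(-108) = -108*√3 ≈ -187.06)
-X = -(-108)*√3 = 108*√3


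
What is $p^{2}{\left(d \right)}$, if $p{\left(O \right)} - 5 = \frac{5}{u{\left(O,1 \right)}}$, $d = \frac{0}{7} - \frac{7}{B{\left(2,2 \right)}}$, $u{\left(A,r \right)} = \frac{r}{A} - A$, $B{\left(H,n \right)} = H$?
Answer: $\frac{3481}{81} \approx 42.975$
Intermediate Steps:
$u{\left(A,r \right)} = - A + \frac{r}{A}$
$d = - \frac{7}{2}$ ($d = \frac{0}{7} - \frac{7}{2} = 0 \cdot \frac{1}{7} - \frac{7}{2} = 0 - \frac{7}{2} = - \frac{7}{2} \approx -3.5$)
$p{\left(O \right)} = 5 + \frac{5}{\frac{1}{O} - O}$ ($p{\left(O \right)} = 5 + \frac{5}{- O + 1 \frac{1}{O}} = 5 + \frac{5}{- O + \frac{1}{O}} = 5 + \frac{5}{\frac{1}{O} - O}$)
$p^{2}{\left(d \right)} = \left(5 - \frac{5}{- \frac{7}{2} - \frac{1}{- \frac{7}{2}}}\right)^{2} = \left(5 - \frac{5}{- \frac{7}{2} - - \frac{2}{7}}\right)^{2} = \left(5 - \frac{5}{- \frac{7}{2} + \frac{2}{7}}\right)^{2} = \left(5 - \frac{5}{- \frac{45}{14}}\right)^{2} = \left(5 - - \frac{14}{9}\right)^{2} = \left(5 + \frac{14}{9}\right)^{2} = \left(\frac{59}{9}\right)^{2} = \frac{3481}{81}$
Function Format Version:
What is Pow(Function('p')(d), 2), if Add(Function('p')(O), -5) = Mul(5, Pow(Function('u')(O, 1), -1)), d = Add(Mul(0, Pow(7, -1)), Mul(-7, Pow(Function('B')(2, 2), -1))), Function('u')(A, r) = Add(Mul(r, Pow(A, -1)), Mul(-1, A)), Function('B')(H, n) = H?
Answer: Rational(3481, 81) ≈ 42.975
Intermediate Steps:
Function('u')(A, r) = Add(Mul(-1, A), Mul(r, Pow(A, -1)))
d = Rational(-7, 2) (d = Add(Mul(0, Pow(7, -1)), Mul(-7, Pow(2, -1))) = Add(Mul(0, Rational(1, 7)), Mul(-7, Rational(1, 2))) = Add(0, Rational(-7, 2)) = Rational(-7, 2) ≈ -3.5000)
Function('p')(O) = Add(5, Mul(5, Pow(Add(Pow(O, -1), Mul(-1, O)), -1))) (Function('p')(O) = Add(5, Mul(5, Pow(Add(Mul(-1, O), Mul(1, Pow(O, -1))), -1))) = Add(5, Mul(5, Pow(Add(Mul(-1, O), Pow(O, -1)), -1))) = Add(5, Mul(5, Pow(Add(Pow(O, -1), Mul(-1, O)), -1))))
Pow(Function('p')(d), 2) = Pow(Add(5, Mul(-5, Pow(Add(Rational(-7, 2), Mul(-1, Pow(Rational(-7, 2), -1))), -1))), 2) = Pow(Add(5, Mul(-5, Pow(Add(Rational(-7, 2), Mul(-1, Rational(-2, 7))), -1))), 2) = Pow(Add(5, Mul(-5, Pow(Add(Rational(-7, 2), Rational(2, 7)), -1))), 2) = Pow(Add(5, Mul(-5, Pow(Rational(-45, 14), -1))), 2) = Pow(Add(5, Mul(-5, Rational(-14, 45))), 2) = Pow(Add(5, Rational(14, 9)), 2) = Pow(Rational(59, 9), 2) = Rational(3481, 81)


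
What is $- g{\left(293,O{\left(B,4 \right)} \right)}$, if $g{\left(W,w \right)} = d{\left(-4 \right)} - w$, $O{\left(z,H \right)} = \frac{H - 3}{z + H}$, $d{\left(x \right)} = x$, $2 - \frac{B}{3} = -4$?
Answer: $\frac{89}{22} \approx 4.0455$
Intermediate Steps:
$B = 18$ ($B = 6 - -12 = 6 + 12 = 18$)
$O{\left(z,H \right)} = \frac{-3 + H}{H + z}$
$g{\left(W,w \right)} = -4 - w$
$- g{\left(293,O{\left(B,4 \right)} \right)} = - (-4 - \frac{-3 + 4}{4 + 18}) = - (-4 - \frac{1}{22} \cdot 1) = - (-4 - \frac{1}{22}) = \left(-1\right) \left(- \frac{89}{22}\right) = \frac{89}{22}$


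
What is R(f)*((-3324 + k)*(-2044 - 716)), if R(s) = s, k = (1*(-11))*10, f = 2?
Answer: 18955680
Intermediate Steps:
k = -110 (k = -11*10 = -110)
R(f)*((-3324 + k)*(-2044 - 716)) = 2*((-3324 - 110)*(-2044 - 716)) = 2*(-3434*(-2760)) = 2*9477840 = 18955680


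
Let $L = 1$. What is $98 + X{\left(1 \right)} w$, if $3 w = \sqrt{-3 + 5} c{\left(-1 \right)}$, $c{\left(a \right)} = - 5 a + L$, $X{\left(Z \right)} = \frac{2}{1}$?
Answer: $98 + 4 \sqrt{2} \approx 103.66$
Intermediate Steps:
$X{\left(Z \right)} = 2$ ($X{\left(Z \right)} = 2 \cdot 1 = 2$)
$c{\left(a \right)} = 1 - 5 a$ ($c{\left(a \right)} = - 5 a + 1 = 1 - 5 a$)
$w = 2 \sqrt{2}$ ($w = \frac{\sqrt{-3 + 5} \left(1 - -5\right)}{3} = \frac{\sqrt{2} \left(1 + 5\right)}{3} = \frac{\sqrt{2} \cdot 6}{3} = \frac{6 \sqrt{2}}{3} = 2 \sqrt{2} \approx 2.8284$)
$98 + X{\left(1 \right)} w = 98 + 2 \cdot 2 \sqrt{2} = 98 + 4 \sqrt{2}$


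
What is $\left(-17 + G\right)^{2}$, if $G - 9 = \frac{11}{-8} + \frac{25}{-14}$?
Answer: $\frac{390625}{3136} \approx 124.56$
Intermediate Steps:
$G = \frac{327}{56}$ ($G = 9 + \left(\frac{11}{-8} + \frac{25}{-14}\right) = 9 + \left(11 \left(- \frac{1}{8}\right) + 25 \left(- \frac{1}{14}\right)\right) = 9 - \frac{177}{56} = \frac{327}{56} \approx 5.8393$)
$\left(-17 + G\right)^{2} = \left(-17 + \frac{327}{56}\right)^{2} = \left(- \frac{625}{56}\right)^{2} = \frac{390625}{3136}$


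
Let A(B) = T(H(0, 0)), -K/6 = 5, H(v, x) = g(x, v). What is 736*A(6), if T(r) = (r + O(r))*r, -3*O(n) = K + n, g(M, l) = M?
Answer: 0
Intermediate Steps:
H(v, x) = x
K = -30 (K = -6*5 = -30)
O(n) = 10 - n/3 (O(n) = -(-30 + n)/3 = 10 - n/3)
T(r) = r*(10 + 2*r/3) (T(r) = (r + (10 - r/3))*r = (10 + 2*r/3)*r = r*(10 + 2*r/3))
A(B) = 0 (A(B) = (⅔)*0*(15 + 0) = (⅔)*0*15 = 0)
736*A(6) = 736*0 = 0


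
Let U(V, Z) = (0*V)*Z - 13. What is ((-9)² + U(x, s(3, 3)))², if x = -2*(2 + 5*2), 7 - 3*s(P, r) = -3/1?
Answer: 4624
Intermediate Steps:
s(P, r) = 10/3 (s(P, r) = 7/3 - (-1)/1 = 7/3 - (-1) = 7/3 - ⅓*(-3) = 7/3 + 1 = 10/3)
x = -24 (x = -2*(2 + 10) = -2*12 = -24)
U(V, Z) = -13 (U(V, Z) = 0*Z - 13 = 0 - 13 = -13)
((-9)² + U(x, s(3, 3)))² = ((-9)² - 13)² = (81 - 13)² = 68² = 4624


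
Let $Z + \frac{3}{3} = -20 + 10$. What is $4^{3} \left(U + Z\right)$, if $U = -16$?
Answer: $-1728$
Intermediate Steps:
$Z = -11$ ($Z = -1 + \left(-20 + 10\right) = -1 - 10 = -11$)
$4^{3} \left(U + Z\right) = 4^{3} \left(-16 - 11\right) = 64 \left(-27\right) = -1728$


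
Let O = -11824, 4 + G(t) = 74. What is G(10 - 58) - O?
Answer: 11894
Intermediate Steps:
G(t) = 70 (G(t) = -4 + 74 = 70)
G(10 - 58) - O = 70 - 1*(-11824) = 70 + 11824 = 11894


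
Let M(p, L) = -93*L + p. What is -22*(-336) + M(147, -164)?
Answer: 22791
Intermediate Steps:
M(p, L) = p - 93*L
-22*(-336) + M(147, -164) = -22*(-336) + (147 - 93*(-164)) = 7392 + (147 + 15252) = 7392 + 15399 = 22791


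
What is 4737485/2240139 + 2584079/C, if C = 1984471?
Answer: 15190097742416/4445490881469 ≈ 3.4170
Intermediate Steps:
4737485/2240139 + 2584079/C = 4737485/2240139 + 2584079/1984471 = 15190097742416/4445490881469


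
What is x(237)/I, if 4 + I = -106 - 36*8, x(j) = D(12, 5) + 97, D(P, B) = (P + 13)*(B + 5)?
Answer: -347/398 ≈ -0.87186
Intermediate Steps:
D(P, B) = (5 + B)*(13 + P) (D(P, B) = (13 + P)*(5 + B) = (5 + B)*(13 + P))
x(j) = 347 (x(j) = (65 + 5*12 + 13*5 + 5*12) + 97 = (65 + 60 + 65 + 60) + 97 = 250 + 97 = 347)
I = -398 (I = -4 + (-106 - 36*8) = -4 + (-106 - 288) = -4 - 394 = -398)
x(237)/I = 347/(-398) = 347*(-1/398) = -347/398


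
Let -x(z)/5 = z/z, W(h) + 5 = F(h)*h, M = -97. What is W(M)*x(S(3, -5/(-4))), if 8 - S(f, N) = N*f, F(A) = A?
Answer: -47020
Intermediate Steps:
S(f, N) = 8 - N*f
W(h) = -5 + h² (W(h) = -5 + h*h = -5 + h²)
x(z) = -5 (x(z) = -5*z/z = -5*1 = -5)
W(M)*x(S(3, -5/(-4))) = (-5 + (-97)²)*(-5) = (-5 + 9409)*(-5) = 9404*(-5) = -47020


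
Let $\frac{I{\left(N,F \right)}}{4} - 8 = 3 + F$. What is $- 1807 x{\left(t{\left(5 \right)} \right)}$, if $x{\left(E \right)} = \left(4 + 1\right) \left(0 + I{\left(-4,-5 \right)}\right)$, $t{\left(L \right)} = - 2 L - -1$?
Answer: $-216840$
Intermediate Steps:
$I{\left(N,F \right)} = 44 + 4 F$ ($I{\left(N,F \right)} = 32 + 4 \left(3 + F\right) = 32 + \left(12 + 4 F\right) = 44 + 4 F$)
$t{\left(L \right)} = 1 - 2 L$ ($t{\left(L \right)} = - 2 L + 1 = 1 - 2 L$)
$x{\left(E \right)} = 120$ ($x{\left(E \right)} = \left(4 + 1\right) \left(0 + \left(44 + 4 \left(-5\right)\right)\right) = 5 \left(0 + \left(44 - 20\right)\right) = 5 \left(0 + 24\right) = 5 \cdot 24 = 120$)
$- 1807 x{\left(t{\left(5 \right)} \right)} = \left(-1807\right) 120 = -216840$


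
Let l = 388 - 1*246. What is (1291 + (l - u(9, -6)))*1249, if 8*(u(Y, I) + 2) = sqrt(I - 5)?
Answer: 1792315 - 1249*I*sqrt(11)/8 ≈ 1.7923e+6 - 517.81*I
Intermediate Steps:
u(Y, I) = -2 + sqrt(-5 + I)/8 (u(Y, I) = -2 + sqrt(I - 5)/8 = -2 + sqrt(-5 + I)/8)
l = 142 (l = 388 - 246 = 142)
(1291 + (l - u(9, -6)))*1249 = (1291 + (142 - (-2 + sqrt(-5 - 6)/8)))*1249 = (1291 + (142 - (-2 + sqrt(-11)/8)))*1249 = (1291 + (142 - (-2 + (I*sqrt(11))/8)))*1249 = (1291 + (142 - (-2 + I*sqrt(11)/8)))*1249 = (1291 + (142 + (2 - I*sqrt(11)/8)))*1249 = (1291 + (144 - I*sqrt(11)/8))*1249 = (1435 - I*sqrt(11)/8)*1249 = 1792315 - 1249*I*sqrt(11)/8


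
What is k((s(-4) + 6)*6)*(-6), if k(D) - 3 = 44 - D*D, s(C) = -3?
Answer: 1662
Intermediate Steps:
k(D) = 47 - D² (k(D) = 3 + (44 - D*D) = 3 + (44 - D²) = 47 - D²)
k((s(-4) + 6)*6)*(-6) = (47 - ((-3 + 6)*6)²)*(-6) = (47 - (3*6)²)*(-6) = (47 - 1*18²)*(-6) = (47 - 1*324)*(-6) = (47 - 324)*(-6) = -277*(-6) = 1662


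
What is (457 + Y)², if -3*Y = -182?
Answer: 2411809/9 ≈ 2.6798e+5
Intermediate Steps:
Y = 182/3 (Y = -⅓*(-182) = 182/3 ≈ 60.667)
(457 + Y)² = (457 + 182/3)² = (1553/3)² = 2411809/9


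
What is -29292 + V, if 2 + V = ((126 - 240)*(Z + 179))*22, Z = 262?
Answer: -1135322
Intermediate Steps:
V = -1106030 (V = -2 + ((126 - 240)*(262 + 179))*22 = -2 - 114*441*22 = -2 - 50274*22 = -2 - 1106028 = -1106030)
-29292 + V = -29292 - 1106030 = -1135322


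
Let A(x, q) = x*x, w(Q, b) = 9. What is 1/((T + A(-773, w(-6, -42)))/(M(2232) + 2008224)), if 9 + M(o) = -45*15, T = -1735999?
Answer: -66918/37949 ≈ -1.7634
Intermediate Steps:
A(x, q) = x**2
M(o) = -684 (M(o) = -9 - 45*15 = -9 - 675 = -684)
1/((T + A(-773, w(-6, -42)))/(M(2232) + 2008224)) = 1/((-1735999 + (-773)**2)/(-684 + 2008224)) = 1/((-1735999 + 597529)/2007540) = 1/(-1138470*1/2007540) = 1/(-37949/66918) = -66918/37949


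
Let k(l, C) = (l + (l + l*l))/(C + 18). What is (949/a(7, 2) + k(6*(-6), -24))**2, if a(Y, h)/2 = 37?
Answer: 200137609/5476 ≈ 36548.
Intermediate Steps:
a(Y, h) = 74 (a(Y, h) = 2*37 = 74)
k(l, C) = (l**2 + 2*l)/(18 + C) (k(l, C) = (l + (l + l**2))/(18 + C) = (l**2 + 2*l)/(18 + C))
(949/a(7, 2) + k(6*(-6), -24))**2 = (949/74 + (6*(-6))*(2 + 6*(-6))/(18 - 24))**2 = (949*(1/74) - 36*(2 - 36)/(-6))**2 = (949/74 - 36*(-1/6)*(-34))**2 = (949/74 - 204)**2 = (-14147/74)**2 = 200137609/5476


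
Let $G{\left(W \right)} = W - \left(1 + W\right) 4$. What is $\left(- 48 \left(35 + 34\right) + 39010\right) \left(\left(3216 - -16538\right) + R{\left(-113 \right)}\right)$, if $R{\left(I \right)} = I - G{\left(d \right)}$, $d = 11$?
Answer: $702465244$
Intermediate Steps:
$G{\left(W \right)} = -4 - 3 W$ ($G{\left(W \right)} = W - \left(4 + 4 W\right) = -4 - 3 W$)
$R{\left(I \right)} = 37 + I$ ($R{\left(I \right)} = I - \left(-4 - 33\right) = I - -37 = I + 37 = 37 + I$)
$\left(- 48 \left(35 + 34\right) + 39010\right) \left(\left(3216 - -16538\right) + R{\left(-113 \right)}\right) = \left(- 48 \left(35 + 34\right) + 39010\right) \left(\left(3216 - -16538\right) + \left(37 - 113\right)\right) = \left(\left(-48\right) 69 + 39010\right) \left(\left(3216 + 16538\right) - 76\right) = \left(-3312 + 39010\right) \left(19754 - 76\right) = 35698 \cdot 19678 = 702465244$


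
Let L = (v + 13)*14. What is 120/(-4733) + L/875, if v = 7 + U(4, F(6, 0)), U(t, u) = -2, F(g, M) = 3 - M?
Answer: 155388/591625 ≈ 0.26265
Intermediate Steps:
v = 5 (v = 7 - 2 = 5)
L = 252 (L = (5 + 13)*14 = 18*14 = 252)
120/(-4733) + L/875 = 120/(-4733) + 252/875 = 120*(-1/4733) + 252*(1/875) = -120/4733 + 36/125 = 155388/591625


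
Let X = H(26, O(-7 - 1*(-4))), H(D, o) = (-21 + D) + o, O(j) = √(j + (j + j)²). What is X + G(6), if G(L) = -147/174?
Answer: 241/58 + √33 ≈ 9.8997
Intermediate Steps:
G(L) = -49/58 (G(L) = -147*1/174 = -49/58)
O(j) = √(j + 4*j²) (O(j) = √(j + (2*j)²) = √(j + 4*j²))
H(D, o) = -21 + D + o
X = 5 + √33 (X = -21 + 26 + √((-7 - 1*(-4))*(1 + 4*(-7 - 1*(-4)))) = -21 + 26 + √((-7 + 4)*(1 + 4*(-7 + 4))) = -21 + 26 + √(-3*(1 + 4*(-3))) = -21 + 26 + √(-3*(1 - 12)) = -21 + 26 + √(-3*(-11)) = -21 + 26 + √33 = 5 + √33 ≈ 10.745)
X + G(6) = (5 + √33) - 49/58 = 241/58 + √33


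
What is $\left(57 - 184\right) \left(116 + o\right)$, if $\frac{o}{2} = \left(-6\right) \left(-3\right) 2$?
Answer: $-23876$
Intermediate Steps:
$o = 72$ ($o = 2 \left(-6\right) \left(-3\right) 2 = 2 \cdot 18 \cdot 2 = 2 \cdot 36 = 72$)
$\left(57 - 184\right) \left(116 + o\right) = \left(57 - 184\right) \left(116 + 72\right) = \left(-127\right) 188 = -23876$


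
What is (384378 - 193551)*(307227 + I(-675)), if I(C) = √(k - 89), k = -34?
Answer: 58627206729 + 190827*I*√123 ≈ 5.8627e+10 + 2.1164e+6*I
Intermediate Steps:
I(C) = I*√123 (I(C) = √(-34 - 89) = √(-123) = I*√123)
(384378 - 193551)*(307227 + I(-675)) = (384378 - 193551)*(307227 + I*√123) = 190827*(307227 + I*√123) = 58627206729 + 190827*I*√123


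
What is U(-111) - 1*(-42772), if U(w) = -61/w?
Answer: 4747753/111 ≈ 42773.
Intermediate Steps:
U(-111) - 1*(-42772) = -61/(-111) - 1*(-42772) = -61*(-1/111) + 42772 = 61/111 + 42772 = 4747753/111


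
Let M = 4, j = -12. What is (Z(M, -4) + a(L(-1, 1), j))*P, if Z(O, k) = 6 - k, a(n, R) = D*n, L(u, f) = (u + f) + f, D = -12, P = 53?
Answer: -106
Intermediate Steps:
L(u, f) = u + 2*f (L(u, f) = (f + u) + f = u + 2*f)
a(n, R) = -12*n
(Z(M, -4) + a(L(-1, 1), j))*P = ((6 - 1*(-4)) - 12*(-1 + 2*1))*53 = ((6 + 4) - 12*(-1 + 2))*53 = (10 - 12*1)*53 = (10 - 12)*53 = -2*53 = -106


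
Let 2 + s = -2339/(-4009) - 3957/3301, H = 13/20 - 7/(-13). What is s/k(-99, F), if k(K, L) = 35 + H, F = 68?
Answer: -8998597920/124515967981 ≈ -0.072269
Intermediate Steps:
H = 309/260 (H = 13*(1/20) - 7*(-1/13) = 13/20 + 7/13 = 309/260 ≈ 1.1885)
k(K, L) = 9409/260 (k(K, L) = 35 + 309/260 = 9409/260)
s = -34609992/13233709 (s = -2 + (-2339/(-4009) - 3957/3301) = -2 + (-2339*(-1/4009) - 3957*1/3301) = -2 + (2339/4009 - 3957/3301) = -2 - 8142574/13233709 = -34609992/13233709 ≈ -2.6153)
s/k(-99, F) = -34609992/(13233709*9409/260) = -34609992/13233709*260/9409 = -8998597920/124515967981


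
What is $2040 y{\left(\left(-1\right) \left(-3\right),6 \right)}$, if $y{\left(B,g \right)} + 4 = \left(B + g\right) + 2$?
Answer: $14280$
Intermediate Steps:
$y{\left(B,g \right)} = -2 + B + g$ ($y{\left(B,g \right)} = -4 + \left(\left(B + g\right) + 2\right) = -4 + \left(2 + B + g\right) = -2 + B + g$)
$2040 y{\left(\left(-1\right) \left(-3\right),6 \right)} = 2040 \left(-2 - -3 + 6\right) = 2040 \left(-2 + 3 + 6\right) = 2040 \cdot 7 = 14280$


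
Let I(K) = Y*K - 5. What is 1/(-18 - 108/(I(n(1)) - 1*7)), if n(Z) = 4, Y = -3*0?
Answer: -⅑ ≈ -0.11111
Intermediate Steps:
Y = 0
I(K) = -5 (I(K) = 0*K - 5 = 0 - 5 = -5)
1/(-18 - 108/(I(n(1)) - 1*7)) = 1/(-18 - 108/(-5 - 1*7)) = 1/(-18 - 108/(-5 - 7)) = 1/(-18 - 108/(-12)) = 1/(-18 - 1/12*(-108)) = 1/(-18 + 9) = 1/(-9) = -⅑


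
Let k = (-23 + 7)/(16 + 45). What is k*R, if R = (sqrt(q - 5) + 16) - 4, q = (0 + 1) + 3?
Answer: -192/61 - 16*I/61 ≈ -3.1475 - 0.2623*I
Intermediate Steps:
q = 4 (q = 1 + 3 = 4)
k = -16/61 ≈ -0.26230
R = 12 + I (R = (sqrt(4 - 5) + 16) - 4 = (sqrt(-1) + 16) - 4 = (I + 16) - 4 = (16 + I) - 4 = 12 + I ≈ 12.0 + 1.0*I)
k*R = -16*(12 + I)/61 = -192/61 - 16*I/61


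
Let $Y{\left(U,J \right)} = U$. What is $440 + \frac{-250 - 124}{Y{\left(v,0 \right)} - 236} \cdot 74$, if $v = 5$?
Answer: $\frac{11756}{21} \approx 559.81$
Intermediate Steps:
$440 + \frac{-250 - 124}{Y{\left(v,0 \right)} - 236} \cdot 74 = 440 + \frac{-250 - 124}{5 - 236} \cdot 74 = 440 + - \frac{374}{-231} \cdot 74 = 440 + \left(-374\right) \left(- \frac{1}{231}\right) 74 = 440 + \frac{34}{21} \cdot 74 = 440 + \frac{2516}{21} = \frac{11756}{21}$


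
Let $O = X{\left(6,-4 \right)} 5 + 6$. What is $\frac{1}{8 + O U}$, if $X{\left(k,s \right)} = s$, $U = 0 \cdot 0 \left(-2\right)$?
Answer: $\frac{1}{8} \approx 0.125$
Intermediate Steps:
$U = 0$ ($U = 0 \left(-2\right) = 0$)
$O = -14$ ($O = \left(-4\right) 5 + 6 = -20 + 6 = -14$)
$\frac{1}{8 + O U} = \frac{1}{8 - 0} = \frac{1}{8 + 0} = \frac{1}{8}$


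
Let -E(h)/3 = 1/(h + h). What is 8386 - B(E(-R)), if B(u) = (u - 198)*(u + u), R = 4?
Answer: 273095/32 ≈ 8534.2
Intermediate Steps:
E(h) = -3/(2*h) (E(h) = -3/(h + h) = -3*1/(2*h) = -3/(2*h))
B(u) = 2*u*(-198 + u) (B(u) = (-198 + u)*(2*u) = 2*u*(-198 + u))
8386 - B(E(-R)) = 8386 - 2*(-3/(2*((-1*4))))*(-198 - 3/(2*((-1*4)))) = 8386 - 2*(-3/2/(-4))*(-198 - 3/2/(-4)) = 8386 - 2*(-3/2*(-1/4))*(-198 - 3/2*(-1/4)) = 8386 - 2*3*(-198 + 3/8)/8 = 8386 - 2*3*(-1581)/(8*8) = 8386 - 1*(-4743/32) = 8386 + 4743/32 = 273095/32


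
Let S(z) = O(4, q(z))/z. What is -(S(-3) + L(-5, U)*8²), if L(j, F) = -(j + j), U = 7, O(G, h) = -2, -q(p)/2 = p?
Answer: -1922/3 ≈ -640.67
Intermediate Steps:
q(p) = -2*p
L(j, F) = -2*j
S(z) = -2/z
-(S(-3) + L(-5, U)*8²) = -(-2/(-3) - 2*(-5)*8²) = -(-2*(-⅓) + 10*64) = -(⅔ + 640) = -1*1922/3 = -1922/3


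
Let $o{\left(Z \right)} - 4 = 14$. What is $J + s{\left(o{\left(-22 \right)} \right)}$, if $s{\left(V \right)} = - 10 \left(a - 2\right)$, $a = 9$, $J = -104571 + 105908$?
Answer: $1267$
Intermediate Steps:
$o{\left(Z \right)} = 18$ ($o{\left(Z \right)} = 4 + 14 = 18$)
$J = 1337$
$s{\left(V \right)} = -70$ ($s{\left(V \right)} = - 10 \left(9 - 2\right) = \left(-10\right) 7 = -70$)
$J + s{\left(o{\left(-22 \right)} \right)} = 1337 - 70 = 1267$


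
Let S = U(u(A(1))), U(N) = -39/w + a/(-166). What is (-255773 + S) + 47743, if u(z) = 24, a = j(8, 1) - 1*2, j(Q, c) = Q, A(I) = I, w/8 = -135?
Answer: -6215936401/29880 ≈ -2.0803e+5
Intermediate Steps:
w = -1080 (w = 8*(-135) = -1080)
a = 6 (a = 8 - 1*2 = 8 - 2 = 6)
U(N) = -1/29880 (U(N) = -39/(-1080) + 6/(-166) = -39*(-1/1080) + 6*(-1/166) = 13/360 - 3/83 = -1/29880)
S = -1/29880 ≈ -3.3467e-5
(-255773 + S) + 47743 = (-255773 - 1/29880) + 47743 = -7642497241/29880 + 47743 = -6215936401/29880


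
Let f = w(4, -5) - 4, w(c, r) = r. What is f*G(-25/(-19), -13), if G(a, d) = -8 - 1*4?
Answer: 108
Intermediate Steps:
G(a, d) = -12 (G(a, d) = -8 - 4 = -12)
f = -9 (f = -5 - 4 = -9)
f*G(-25/(-19), -13) = -9*(-12) = 108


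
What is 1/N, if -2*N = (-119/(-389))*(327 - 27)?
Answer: -389/17850 ≈ -0.021793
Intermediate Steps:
N = -17850/389 (N = -(-119/(-389))*(327 - 27)/2 = -(-119*(-1/389))*300/2 = -119*300/778 = -½*35700/389 = -17850/389 ≈ -45.887)
1/N = 1/(-17850/389) = -389/17850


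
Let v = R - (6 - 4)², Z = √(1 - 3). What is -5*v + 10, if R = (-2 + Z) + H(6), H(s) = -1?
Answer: 45 - 5*I*√2 ≈ 45.0 - 7.0711*I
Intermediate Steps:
Z = I*√2 (Z = √(-2) = I*√2 ≈ 1.4142*I)
R = -3 + I*√2 (R = (-2 + I*√2) - 1 = -3 + I*√2 ≈ -3.0 + 1.4142*I)
v = -7 + I*√2 (v = (-3 + I*√2) - (6 - 4)² = (-3 + I*√2) - 1*2² = (-3 + I*√2) - 1*4 = (-3 + I*√2) - 4 = -7 + I*√2 ≈ -7.0 + 1.4142*I)
-5*v + 10 = -5*(-7 + I*√2) + 10 = (35 - 5*I*√2) + 10 = 45 - 5*I*√2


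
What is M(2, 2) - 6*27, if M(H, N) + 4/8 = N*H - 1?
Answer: -319/2 ≈ -159.50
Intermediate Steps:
M(H, N) = -3/2 + H*N (M(H, N) = -1/2 + (N*H - 1) = -1/2 + (H*N - 1) = -1/2 + (-1 + H*N) = -3/2 + H*N)
M(2, 2) - 6*27 = (-3/2 + 2*2) - 6*27 = (-3/2 + 4) - 162 = 5/2 - 162 = -319/2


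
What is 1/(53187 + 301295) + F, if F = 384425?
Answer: 136271742851/354482 ≈ 3.8443e+5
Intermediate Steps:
1/(53187 + 301295) + F = 1/(53187 + 301295) + 384425 = 1/354482 + 384425 = 136271742851/354482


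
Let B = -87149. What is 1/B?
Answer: -1/87149 ≈ -1.1475e-5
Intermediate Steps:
1/B = 1/(-87149) = -1/87149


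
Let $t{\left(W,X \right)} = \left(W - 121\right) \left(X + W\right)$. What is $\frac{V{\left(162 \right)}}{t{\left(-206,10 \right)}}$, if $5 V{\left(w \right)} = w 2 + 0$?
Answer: $\frac{27}{26705} \approx 0.001011$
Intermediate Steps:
$t{\left(W,X \right)} = \left(-121 + W\right) \left(W + X\right)$
$V{\left(w \right)} = \frac{2 w}{5}$ ($V{\left(w \right)} = \frac{w 2 + 0}{5} = \frac{2 w + 0}{5} = \frac{2 w}{5}$)
$\frac{V{\left(162 \right)}}{t{\left(-206,10 \right)}} = \frac{\frac{2}{5} \cdot 162}{\left(-206\right)^{2} - -24926 - 1210 - 2060} = \frac{324}{5 \left(42436 + 24926 - 1210 - 2060\right)} = \frac{324}{5 \cdot 64092} = \frac{324}{5} \cdot \frac{1}{64092} = \frac{27}{26705}$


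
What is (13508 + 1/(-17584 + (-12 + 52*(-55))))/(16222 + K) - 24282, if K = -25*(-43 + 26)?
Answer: -88908582789/3661624 ≈ -24281.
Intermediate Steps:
K = 425 (K = -25*(-17) = 425)
(13508 + 1/(-17584 + (-12 + 52*(-55))))/(16222 + K) - 24282 = (13508 + 1/(-17584 + (-12 + 52*(-55))))/(16222 + 425) - 24282 = (13508 + 1/(-17584 + (-12 - 2860)))/16647 - 24282 = (13508 + 1/(-17584 - 2872))*(1/16647) - 24282 = (13508 + 1/(-20456))*(1/16647) - 24282 = (13508 - 1/20456)*(1/16647) - 24282 = (276319647/20456)*(1/16647) - 24282 = 2971179/3661624 - 24282 = -88908582789/3661624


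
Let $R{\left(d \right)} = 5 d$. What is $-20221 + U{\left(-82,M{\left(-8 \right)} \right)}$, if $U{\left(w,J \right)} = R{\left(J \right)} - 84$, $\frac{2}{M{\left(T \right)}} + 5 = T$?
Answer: $- \frac{263975}{13} \approx -20306.0$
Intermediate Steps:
$M{\left(T \right)} = \frac{2}{-5 + T}$
$U{\left(w,J \right)} = -84 + 5 J$ ($U{\left(w,J \right)} = 5 J - 84 = -84 + 5 J$)
$-20221 + U{\left(-82,M{\left(-8 \right)} \right)} = -20221 - \left(84 - 5 \frac{2}{-5 - 8}\right) = -20221 - \left(84 - 5 \frac{2}{-13}\right) = -20221 - \left(84 - 5 \cdot 2 \left(- \frac{1}{13}\right)\right) = -20221 + \left(-84 + 5 \left(- \frac{2}{13}\right)\right) = -20221 - \frac{1102}{13} = - \frac{263975}{13}$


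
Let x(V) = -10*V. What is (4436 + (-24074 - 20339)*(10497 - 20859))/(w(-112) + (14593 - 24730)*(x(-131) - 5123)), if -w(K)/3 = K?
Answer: 460211942/38652717 ≈ 11.906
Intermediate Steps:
w(K) = -3*K
(4436 + (-24074 - 20339)*(10497 - 20859))/(w(-112) + (14593 - 24730)*(x(-131) - 5123)) = (4436 + (-24074 - 20339)*(10497 - 20859))/(-3*(-112) + (14593 - 24730)*(-10*(-131) - 5123)) = (4436 - 44413*(-10362))/(336 - 10137*(1310 - 5123)) = (4436 + 460207506)/(336 - 10137*(-3813)) = 460211942/(336 + 38652381) = 460211942/38652717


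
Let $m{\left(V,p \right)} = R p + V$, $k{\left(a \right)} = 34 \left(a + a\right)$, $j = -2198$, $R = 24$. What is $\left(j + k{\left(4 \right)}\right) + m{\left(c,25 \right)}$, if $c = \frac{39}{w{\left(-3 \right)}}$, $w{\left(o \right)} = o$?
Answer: $-1339$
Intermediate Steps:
$c = -13$ ($c = \frac{39}{-3} = 39 \left(- \frac{1}{3}\right) = -13$)
$k{\left(a \right)} = 68 a$ ($k{\left(a \right)} = 34 \cdot 2 a = 68 a$)
$m{\left(V,p \right)} = V + 24 p$ ($m{\left(V,p \right)} = 24 p + V = V + 24 p$)
$\left(j + k{\left(4 \right)}\right) + m{\left(c,25 \right)} = \left(-2198 + 68 \cdot 4\right) + \left(-13 + 24 \cdot 25\right) = \left(-2198 + 272\right) + \left(-13 + 600\right) = -1926 + 587 = -1339$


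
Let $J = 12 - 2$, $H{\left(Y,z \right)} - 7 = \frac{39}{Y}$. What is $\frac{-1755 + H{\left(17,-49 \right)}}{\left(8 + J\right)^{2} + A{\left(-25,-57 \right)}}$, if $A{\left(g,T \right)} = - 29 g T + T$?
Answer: $\frac{29677}{697986} \approx 0.042518$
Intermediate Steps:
$H{\left(Y,z \right)} = 7 + \frac{39}{Y}$
$A{\left(g,T \right)} = T - 29 T g$ ($A{\left(g,T \right)} = - 29 T g + T = T - 29 T g$)
$J = 10$
$\frac{-1755 + H{\left(17,-49 \right)}}{\left(8 + J\right)^{2} + A{\left(-25,-57 \right)}} = \frac{-1755 + \left(7 + \frac{39}{17}\right)}{\left(8 + 10\right)^{2} - 57 \left(1 - -725\right)} = \frac{-1755 + \left(7 + 39 \cdot \frac{1}{17}\right)}{18^{2} - 57 \left(1 + 725\right)} = \frac{-1755 + \left(7 + \frac{39}{17}\right)}{324 - 41382} = \frac{-1755 + \frac{158}{17}}{324 - 41382} = - \frac{29677}{17 \left(-41058\right)} = \left(- \frac{29677}{17}\right) \left(- \frac{1}{41058}\right) = \frac{29677}{697986}$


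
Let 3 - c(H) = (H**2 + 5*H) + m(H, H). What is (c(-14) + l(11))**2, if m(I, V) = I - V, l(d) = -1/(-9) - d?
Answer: 1452025/81 ≈ 17926.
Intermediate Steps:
l(d) = 1/9 - d (l(d) = -1*(-1/9) - d = 1/9 - d)
c(H) = 3 - H**2 - 5*H (c(H) = 3 - ((H**2 + 5*H) + (H - H)) = 3 - ((H**2 + 5*H) + 0) = 3 - (H**2 + 5*H) = 3 + (-H**2 - 5*H) = 3 - H**2 - 5*H)
(c(-14) + l(11))**2 = ((3 - 1*(-14)**2 - 5*(-14)) + (1/9 - 1*11))**2 = ((3 - 1*196 + 70) + (1/9 - 11))**2 = ((3 - 196 + 70) - 98/9)**2 = (-123 - 98/9)**2 = (-1205/9)**2 = 1452025/81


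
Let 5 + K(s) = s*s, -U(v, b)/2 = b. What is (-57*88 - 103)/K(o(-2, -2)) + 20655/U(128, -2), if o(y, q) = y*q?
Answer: 206729/44 ≈ 4698.4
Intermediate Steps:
o(y, q) = q*y
U(v, b) = -2*b
K(s) = -5 + s² (K(s) = -5 + s*s = -5 + s²)
(-57*88 - 103)/K(o(-2, -2)) + 20655/U(128, -2) = (-57*88 - 103)/(-5 + (-2*(-2))²) + 20655/((-2*(-2))) = (-5016 - 103)/(-5 + 4²) + 20655/4 = -5119/(-5 + 16) + 20655*(¼) = -5119/11 + 20655/4 = 206729/44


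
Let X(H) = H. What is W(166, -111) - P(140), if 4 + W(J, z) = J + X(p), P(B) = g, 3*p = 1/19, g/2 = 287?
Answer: -23483/57 ≈ -411.98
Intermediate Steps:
g = 574 (g = 2*287 = 574)
p = 1/57 (p = (1/3)/19 = (1/3)*(1/19) = 1/57 ≈ 0.017544)
P(B) = 574
W(J, z) = -227/57 + J (W(J, z) = -4 + (J + 1/57) = -4 + (1/57 + J) = -227/57 + J)
W(166, -111) - P(140) = (-227/57 + 166) - 1*574 = 9235/57 - 574 = -23483/57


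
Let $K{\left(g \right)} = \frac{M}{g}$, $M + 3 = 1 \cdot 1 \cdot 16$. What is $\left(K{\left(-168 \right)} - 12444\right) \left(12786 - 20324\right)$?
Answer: $\frac{7879490245}{84} \approx 9.3803 \cdot 10^{7}$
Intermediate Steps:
$M = 13$ ($M = -3 + 1 \cdot 1 \cdot 16 = -3 + 1 \cdot 16 = -3 + 16 = 13$)
$K{\left(g \right)} = \frac{13}{g}$
$\left(K{\left(-168 \right)} - 12444\right) \left(12786 - 20324\right) = \left(\frac{13}{-168} - 12444\right) \left(12786 - 20324\right) = \left(13 \left(- \frac{1}{168}\right) - 12444\right) \left(-7538\right) = \left(- \frac{13}{168} - 12444\right) \left(-7538\right) = \left(- \frac{2090605}{168}\right) \left(-7538\right) = \frac{7879490245}{84}$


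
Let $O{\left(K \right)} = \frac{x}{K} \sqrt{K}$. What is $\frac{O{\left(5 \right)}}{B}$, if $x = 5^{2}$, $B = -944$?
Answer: $- \frac{5 \sqrt{5}}{944} \approx -0.011844$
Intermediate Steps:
$x = 25$
$O{\left(K \right)} = \frac{25}{\sqrt{K}}$ ($O{\left(K \right)} = \frac{25}{K} \sqrt{K} = \frac{25}{\sqrt{K}}$)
$\frac{O{\left(5 \right)}}{B} = \frac{25 \frac{1}{\sqrt{5}}}{-944} = 25 \frac{\sqrt{5}}{5} \left(- \frac{1}{944}\right) = 5 \sqrt{5} \left(- \frac{1}{944}\right) = - \frac{5 \sqrt{5}}{944}$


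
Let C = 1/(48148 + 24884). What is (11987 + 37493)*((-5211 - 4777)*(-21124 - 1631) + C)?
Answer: 102661657446670985/9129 ≈ 1.1246e+13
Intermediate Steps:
C = 1/73032 ≈ 1.3693e-5
(11987 + 37493)*((-5211 - 4777)*(-21124 - 1631) + C) = (11987 + 37493)*((-5211 - 4777)*(-21124 - 1631) + 1/73032) = 49480*(-9988*(-22755) + 1/73032) = 49480*(227276940 + 1/73032) = 49480*(16598489482081/73032) = 102661657446670985/9129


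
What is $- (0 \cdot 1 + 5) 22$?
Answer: $-110$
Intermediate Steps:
$- (0 \cdot 1 + 5) 22 = - (0 + 5) 22 = \left(-1\right) 5 \cdot 22 = \left(-5\right) 22 = -110$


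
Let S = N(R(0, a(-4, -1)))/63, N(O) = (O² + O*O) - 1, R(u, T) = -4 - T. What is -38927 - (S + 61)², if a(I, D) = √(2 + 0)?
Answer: -18837851/441 - 17728*√2/567 ≈ -42760.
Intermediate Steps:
a(I, D) = √2
N(O) = -1 + 2*O² (N(O) = (O² + O²) - 1 = 2*O² - 1 = -1 + 2*O²)
S = -1/63 + 2*(-4 - √2)²/63 (S = (-1 + 2*(-4 - √2)²)/63 = (-1 + 2*(-4 - √2)²)*(1/63) = -1/63 + 2*(-4 - √2)²/63 ≈ 0.91472)
-38927 - (S + 61)² = -38927 - ((5/9 + 16*√2/63) + 61)² = -38927 - (554/9 + 16*√2/63)²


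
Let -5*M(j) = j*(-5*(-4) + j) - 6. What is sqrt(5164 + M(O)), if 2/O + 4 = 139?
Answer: sqrt(2353367230)/675 ≈ 71.869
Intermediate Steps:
O = 2/135 (O = 2/(-4 + 139) = 2/135 ≈ 0.014815)
M(j) = 6/5 - j*(20 + j)/5 (M(j) = -(j*(-5*(-4) + j) - 6)/5 = -(j*(20 + j) - 6)/5 = -(-6 + j*(20 + j))/5 = 6/5 - j*(20 + j)/5)
sqrt(5164 + M(O)) = sqrt(5164 + (6/5 - 4*2/135 - (2/135)**2/5)) = sqrt(5164 + (6/5 - 8/135 - 1/5*4/18225)) = sqrt(5164 + (6/5 - 8/135 - 4/91125)) = sqrt(5164 + 103946/91125) = sqrt(470673446/91125) = sqrt(2353367230)/675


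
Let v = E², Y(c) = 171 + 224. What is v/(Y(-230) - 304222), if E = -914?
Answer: -835396/303827 ≈ -2.7496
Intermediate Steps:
Y(c) = 395
v = 835396 (v = (-914)² = 835396)
v/(Y(-230) - 304222) = 835396/(395 - 304222) = 835396/(-303827) = 835396*(-1/303827) = -835396/303827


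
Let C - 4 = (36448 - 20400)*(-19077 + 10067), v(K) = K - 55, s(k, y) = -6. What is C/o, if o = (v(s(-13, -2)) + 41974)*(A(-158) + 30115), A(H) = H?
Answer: -48197492/418529247 ≈ -0.11516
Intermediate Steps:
v(K) = -55 + K
C = -144592476 (C = 4 + (36448 - 20400)*(-19077 + 10067) = 4 + 16048*(-9010) = 4 - 144592480 = -144592476)
o = 1255587741 (o = ((-55 - 6) + 41974)*(-158 + 30115) = (-61 + 41974)*29957 = 41913*29957 = 1255587741)
C/o = -144592476/1255587741 = -144592476*1/1255587741 = -48197492/418529247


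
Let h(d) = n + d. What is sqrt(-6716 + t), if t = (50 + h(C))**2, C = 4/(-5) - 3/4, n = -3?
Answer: I*sqrt(1860119)/20 ≈ 68.193*I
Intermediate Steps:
C = -31/20 (C = 4*(-1/5) - 3*1/4 = -4/5 - 3/4 = -31/20 ≈ -1.5500)
h(d) = -3 + d
t = 826281/400 (t = (50 + (-3 - 31/20))**2 = (50 - 91/20)**2 = (909/20)**2 = 826281/400 ≈ 2065.7)
sqrt(-6716 + t) = sqrt(-6716 + 826281/400) = sqrt(-1860119/400) = I*sqrt(1860119)/20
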